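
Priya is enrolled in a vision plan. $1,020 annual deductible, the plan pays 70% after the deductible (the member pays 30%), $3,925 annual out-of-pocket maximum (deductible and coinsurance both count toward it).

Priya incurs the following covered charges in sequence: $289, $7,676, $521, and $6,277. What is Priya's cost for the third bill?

$156.30

Claim 1 ($289): all of it applies to the deductible. Cost to member: $289. OOP to date $289.
Claim 2 ($7,676): deductible takes $731, $6,945 remains; 30% of $6,945 = $2,083.50. Member pays $2,814.50; OOP now $3,103.50.
Claim 3 ($521): deductible already satisfied, so member's share is 30% × $521 = $156.30. Member owes $156.30 (running OOP $3,259.80).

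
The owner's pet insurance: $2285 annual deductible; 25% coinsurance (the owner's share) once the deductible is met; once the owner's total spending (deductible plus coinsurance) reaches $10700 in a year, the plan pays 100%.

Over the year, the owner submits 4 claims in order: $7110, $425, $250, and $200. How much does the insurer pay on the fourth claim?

Claim 1 — $7110: $2285 to deductible, leaving $4825; 25% of $4825 = $1206.25. Cost to owner: $3491.25. OOP to date $3491.25. Plan pays $7110 − $3491.25 = $3618.75.
Claim 2 — $425: deductible already satisfied, so owner's share is 25% × $425 = $106.25. Owner pays $106.25; OOP now $3597.50. Plan pays $425 − $106.25 = $318.75.
Claim 3 — $250: 25% coinsurance on $250 = $62.50. Owner owes $62.50 (running OOP $3660). Plan pays $250 − $62.50 = $187.50.
Claim 4 — $200: 25% coinsurance on $200 = $50. Owner pays $50; OOP now $3710. Insurer: $200 − $50 = $150.

$150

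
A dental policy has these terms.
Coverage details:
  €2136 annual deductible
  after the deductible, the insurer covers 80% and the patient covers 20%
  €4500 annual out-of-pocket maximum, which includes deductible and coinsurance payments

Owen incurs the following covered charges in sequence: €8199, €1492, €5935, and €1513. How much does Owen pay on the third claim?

€853

#1 (€8199): €2136 finishes the deductible; €6063 goes to coinsurance; patient's 20% is €1212.60. Patient owes €3348.60 (running OOP €3348.60).
#2 (€1492): deductible already satisfied, so patient's share is 20% × €1492 = €298.40. Cost to patient: €298.40. OOP to date €3647.
#3 (€5935): deductible already satisfied, so patient's share is 20% × €5935 = €1187. That would push OOP to €4834, over the €4500 cap, so patient pays €4500 − €3647 = €853.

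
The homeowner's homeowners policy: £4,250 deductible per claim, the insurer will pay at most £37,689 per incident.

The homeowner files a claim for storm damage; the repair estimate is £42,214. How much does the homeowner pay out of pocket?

Less the £4,250 deductible: £42,214 − £4,250 = £37,964.
The £37,689 per-incident cap binds; insurer pays £37,689.
Homeowner's share is the uncovered remainder: £42,214 − £37,689 = £4,525.

£4,525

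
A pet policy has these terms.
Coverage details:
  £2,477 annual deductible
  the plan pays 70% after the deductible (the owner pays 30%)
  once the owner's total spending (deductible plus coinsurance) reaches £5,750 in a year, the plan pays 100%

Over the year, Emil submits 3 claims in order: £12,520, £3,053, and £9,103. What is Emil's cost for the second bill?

Bill 1, £12,520: £2,477 to deductible, leaving £10,043; 30% of £10,043 = £3,012.90. Cost to owner: £5,489.90. OOP to date £5,489.90.
Bill 2, £3,053: 30% coinsurance on £3,053 = £915.90. OOP would hit £6,405.80 > £5,750, so the cap limits the owner to £5,750 − £5,489.90 = £260.10.

£260.10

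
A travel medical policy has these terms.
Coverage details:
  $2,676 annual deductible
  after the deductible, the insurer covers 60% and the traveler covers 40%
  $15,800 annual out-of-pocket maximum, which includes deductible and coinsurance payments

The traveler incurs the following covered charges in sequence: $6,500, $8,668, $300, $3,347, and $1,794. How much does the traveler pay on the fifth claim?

Bill 1, $6,500: $2,676 to deductible, leaving $3,824; coinsurance $3,824 × 40% = $1,529.60. Traveler owes $4,205.60 (running OOP $4,205.60).
Bill 2, $8,668: 40% coinsurance on $8,668 = $3,467.20. Cost to traveler: $3,467.20. OOP to date $7,672.80.
Bill 3, $300: 40% coinsurance on $300 = $120. Traveler pays $120; OOP now $7,792.80.
Bill 4, $3,347: 40% coinsurance on $3,347 = $1,338.80. Cost to traveler: $1,338.80. OOP to date $9,131.60.
Bill 5, $1,794: deductible already satisfied, so traveler's share is 40% × $1,794 = $717.60. Traveler pays $717.60; OOP now $9,849.20.

$717.60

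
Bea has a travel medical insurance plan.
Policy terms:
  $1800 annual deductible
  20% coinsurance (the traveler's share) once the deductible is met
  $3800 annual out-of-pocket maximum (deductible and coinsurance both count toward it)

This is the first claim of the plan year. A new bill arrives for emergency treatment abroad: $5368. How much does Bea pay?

$2513.60

Deductible not yet touched, so the first $1800 of the bill goes to the deductible.
That leaves $5368 − $1800 = $3568 for coinsurance.
Traveler's 20% share of $3568 is $713.60.
So the traveler owes $1800 + $713.60 = $2513.60 before any cap.
Cumulative spending $0 + $2513.60 = $2513.60 stays under the $3800 maximum.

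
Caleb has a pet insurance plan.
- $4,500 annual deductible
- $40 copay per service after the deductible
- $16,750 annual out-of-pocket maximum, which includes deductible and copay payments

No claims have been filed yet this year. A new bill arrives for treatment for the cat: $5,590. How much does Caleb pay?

Deductible not yet touched, so the first $4,500 of the bill goes to the deductible.
The remaining $1,090 (= $5,590 − $4,500) moves to the copay.
Copay on this service: $40.
That puts the owner's cost at $4,500 + $40 = $4,540 before any cap.
Cumulative spending $0 + $4,540 = $4,540 stays under the $16,750 maximum.

$4,540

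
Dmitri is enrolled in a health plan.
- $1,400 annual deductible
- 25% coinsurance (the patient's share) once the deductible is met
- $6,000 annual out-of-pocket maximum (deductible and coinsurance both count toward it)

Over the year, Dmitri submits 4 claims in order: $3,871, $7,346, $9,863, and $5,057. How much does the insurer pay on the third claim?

$7,717.25

Claim 1 — $3,871: $1,400 to deductible, leaving $2,471; 25% of $2,471 = $617.75. Patient owes $2,017.75 (running OOP $2,017.75). Plan pays $3,871 − $2,017.75 = $1,853.25.
Claim 2 — $7,346: deductible met; 25% of $7,346 = $1,836.50. Patient owes $1,836.50 (running OOP $3,854.25). Insurer: $7,346 − $1,836.50 = $5,509.50.
Claim 3 — $9,863: deductible already satisfied, so patient's share is 25% × $9,863 = $2,465.75. Adding that to $3,854.25 gives $6,320, past the $6,000 cap; patient pays only $6,000 − $3,854.25 = $2,145.75. Plan pays $9,863 − $2,145.75 = $7,717.25.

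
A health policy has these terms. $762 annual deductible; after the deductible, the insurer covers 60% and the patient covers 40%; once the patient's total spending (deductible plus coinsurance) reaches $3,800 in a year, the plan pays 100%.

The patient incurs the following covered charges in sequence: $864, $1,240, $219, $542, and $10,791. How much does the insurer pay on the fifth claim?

Bill 1, $864: $762 finishes the deductible; $102 goes to coinsurance; coinsurance $102 × 40% = $40.80. Cost to patient: $802.80. OOP to date $802.80. Plan pays $864 − $802.80 = $61.20.
Bill 2, $1,240: deductible met; 40% of $1,240 = $496. Patient pays $496; OOP now $1,298.80. Plan pays $1,240 − $496 = $744.
Bill 3, $219: deductible met; 40% of $219 = $87.60. Cost to patient: $87.60. OOP to date $1,386.40. Insurer: $219 − $87.60 = $131.40.
Bill 4, $542: 40% coinsurance on $542 = $216.80. Patient owes $216.80 (running OOP $1,603.20). Insurer: $542 − $216.80 = $325.20.
Bill 5, $10,791: deductible met; 40% of $10,791 = $4,316.40. OOP would hit $5,919.60 > $3,800, so the cap limits the patient to $3,800 − $1,603.20 = $2,196.80. Insurer: $10,791 − $2,196.80 = $8,594.20.

$8,594.20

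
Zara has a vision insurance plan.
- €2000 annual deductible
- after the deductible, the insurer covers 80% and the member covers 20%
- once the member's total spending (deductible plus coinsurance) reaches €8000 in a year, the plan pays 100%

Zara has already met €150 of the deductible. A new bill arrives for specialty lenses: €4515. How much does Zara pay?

€150 of the €2000 deductible is already met, leaving €1850.
After the €1850 deductible portion, €4515 − €1850 = €2665 is subject to coinsurance.
Member's 20% share of €2665 is €533.
That puts the member's cost at €1850 + €533 = €2383 before any cap.
Year-to-date out-of-pocket becomes €150 + €2383 = €2533, still under the €8000 maximum, so no cap applies.

€2383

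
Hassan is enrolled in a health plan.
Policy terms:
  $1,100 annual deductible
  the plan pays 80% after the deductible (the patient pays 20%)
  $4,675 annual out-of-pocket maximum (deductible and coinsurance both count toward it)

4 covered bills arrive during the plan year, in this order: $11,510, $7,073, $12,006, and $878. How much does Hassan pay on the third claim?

Claim 1 ($11,510): $1,100 to deductible, leaving $10,410; 20% of $10,410 = $2,082. Cost to patient: $3,182. OOP to date $3,182.
Claim 2 ($7,073): deductible met; 20% of $7,073 = $1,414.60. Cost to patient: $1,414.60. OOP to date $4,596.60.
Claim 3 ($12,006): deductible met; 20% of $12,006 = $2,401.20. OOP would hit $6,997.80 > $4,675, so the cap limits the patient to $4,675 − $4,596.60 = $78.40.

$78.40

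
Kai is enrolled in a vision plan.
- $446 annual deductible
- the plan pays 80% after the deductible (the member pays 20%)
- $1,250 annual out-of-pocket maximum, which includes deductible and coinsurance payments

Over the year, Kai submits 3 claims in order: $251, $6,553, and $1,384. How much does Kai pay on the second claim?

$999

Claim 1 ($251): entire amount goes to the deductible. Member pays $251; OOP now $251.
Claim 2 ($6,553): $195 to deductible, leaving $6,358; 20% of $6,358 = $1,271.60. Together that's $195 + $1,271.60 = $1,466.60. That would push OOP to $1,717.60, over the $1,250 cap, so member pays $1,250 − $251 = $999.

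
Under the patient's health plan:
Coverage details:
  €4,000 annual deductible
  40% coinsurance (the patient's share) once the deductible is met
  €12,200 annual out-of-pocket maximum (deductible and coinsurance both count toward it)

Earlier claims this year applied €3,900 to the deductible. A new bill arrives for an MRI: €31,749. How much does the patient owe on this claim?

Remaining deductible: €4,000 − €3,900 = €100.
That leaves €31,749 − €100 = €31,649 for coinsurance.
40% of €31,649 = €12,659.60 falls to the patient.
Patient responsibility before any cap: €100 + €12,659.60 = €12,759.60.
Year-to-date out-of-pocket would reach €3,900 + €12,759.60 = €16,659.60, above the €12,200 maximum, so the patient pays only €12,200 − €3,900 = €8,300.

€8,300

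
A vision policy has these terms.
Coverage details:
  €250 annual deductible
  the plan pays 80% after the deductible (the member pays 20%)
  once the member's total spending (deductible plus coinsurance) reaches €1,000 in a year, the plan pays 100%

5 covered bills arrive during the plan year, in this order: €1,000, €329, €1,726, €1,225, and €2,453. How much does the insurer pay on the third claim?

€1,380.80

#1 (€1,000): deductible takes €250, €750 remains; coinsurance €750 × 20% = €150. Member owes €400 (running OOP €400). Plan pays €1,000 − €400 = €600.
#2 (€329): deductible met; 20% of €329 = €65.80. Cost to member: €65.80. OOP to date €465.80. Plan pays €329 − €65.80 = €263.20.
#3 (€1,726): deductible already satisfied, so member's share is 20% × €1,726 = €345.20. Member owes €345.20 (running OOP €811). Insurer: €1,726 − €345.20 = €1,380.80.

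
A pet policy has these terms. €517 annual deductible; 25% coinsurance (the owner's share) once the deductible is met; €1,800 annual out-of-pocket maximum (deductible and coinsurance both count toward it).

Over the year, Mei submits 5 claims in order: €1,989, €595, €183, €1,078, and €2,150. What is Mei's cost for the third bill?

#1 (€1,989): €517 finishes the deductible; €1,472 goes to coinsurance; coinsurance €1,472 × 25% = €368. Cost to owner: €885. OOP to date €885.
#2 (€595): deductible already satisfied, so owner's share is 25% × €595 = €148.75. Owner owes €148.75 (running OOP €1,033.75).
#3 (€183): deductible already satisfied, so owner's share is 25% × €183 = €45.75. Owner pays €45.75; OOP now €1,079.50.

€45.75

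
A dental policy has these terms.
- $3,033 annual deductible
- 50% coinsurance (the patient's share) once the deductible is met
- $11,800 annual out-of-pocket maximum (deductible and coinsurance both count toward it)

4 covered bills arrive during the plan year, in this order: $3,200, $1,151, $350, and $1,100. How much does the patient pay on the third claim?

$175

Claim 1 ($3,200): $3,033 finishes the deductible; $167 goes to coinsurance; patient's 50% is $83.50. Patient pays $3,116.50; OOP now $3,116.50.
Claim 2 ($1,151): deductible met; 50% of $1,151 = $575.50. Cost to patient: $575.50. OOP to date $3,692.
Claim 3 ($350): deductible already satisfied, so patient's share is 50% × $350 = $175. Patient pays $175; OOP now $3,867.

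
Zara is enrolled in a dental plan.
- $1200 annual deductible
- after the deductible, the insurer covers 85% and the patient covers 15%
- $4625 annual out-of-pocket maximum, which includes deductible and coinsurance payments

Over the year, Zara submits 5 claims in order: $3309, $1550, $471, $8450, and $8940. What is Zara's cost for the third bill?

Claim 1 ($3309): deductible takes $1200, $2109 remains; coinsurance $2109 × 15% = $316.35. Patient pays $1516.35; OOP now $1516.35.
Claim 2 ($1550): deductible already satisfied, so patient's share is 15% × $1550 = $232.50. Patient pays $232.50; OOP now $1748.85.
Claim 3 ($471): deductible met; 15% of $471 = $70.65. Patient owes $70.65 (running OOP $1819.50).

$70.65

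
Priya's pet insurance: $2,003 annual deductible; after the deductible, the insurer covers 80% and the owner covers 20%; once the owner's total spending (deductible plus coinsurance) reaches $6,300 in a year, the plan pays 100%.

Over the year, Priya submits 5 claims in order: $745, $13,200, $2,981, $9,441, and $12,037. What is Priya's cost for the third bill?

$596.20

Claim 1 — $745: fully absorbed by the deductible. Owner pays $745; OOP now $745.
Claim 2 — $13,200: deductible takes $1,258, $11,942 remains; owner's 20% is $2,388.40. Owner pays $3,646.40; OOP now $4,391.40.
Claim 3 — $2,981: 20% coinsurance on $2,981 = $596.20. Cost to owner: $596.20. OOP to date $4,987.60.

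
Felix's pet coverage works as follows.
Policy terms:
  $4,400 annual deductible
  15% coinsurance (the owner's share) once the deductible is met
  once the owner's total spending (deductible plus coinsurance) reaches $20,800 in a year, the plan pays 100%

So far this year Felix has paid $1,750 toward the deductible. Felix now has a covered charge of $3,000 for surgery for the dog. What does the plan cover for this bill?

$297.50

$1,750 of the $4,400 deductible is already met, leaving $2,650.
After the $2,650 deductible portion, $3,000 − $2,650 = $350 is subject to coinsurance.
Owner's 15% share of $350 is $52.50.
That puts the owner's cost at $2,650 + $52.50 = $2,702.50 before any cap.
Year-to-date out-of-pocket becomes $1,750 + $2,702.50 = $4,452.50, still under the $20,800 maximum, so no cap applies.
The insurer covers the remainder: $3,000 − $2,702.50 = $297.50.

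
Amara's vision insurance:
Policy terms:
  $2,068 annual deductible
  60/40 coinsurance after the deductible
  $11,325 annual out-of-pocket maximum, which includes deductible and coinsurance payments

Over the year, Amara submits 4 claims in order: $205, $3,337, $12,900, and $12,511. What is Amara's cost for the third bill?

Claim 1 — $205: fully absorbed by the deductible. Cost to member: $205. OOP to date $205.
Claim 2 — $3,337: $1,863 finishes the deductible; $1,474 goes to coinsurance; coinsurance $1,474 × 40% = $589.60. Member pays $2,452.60; OOP now $2,657.60.
Claim 3 — $12,900: deductible already satisfied, so member's share is 40% × $12,900 = $5,160. Cost to member: $5,160. OOP to date $7,817.60.

$5,160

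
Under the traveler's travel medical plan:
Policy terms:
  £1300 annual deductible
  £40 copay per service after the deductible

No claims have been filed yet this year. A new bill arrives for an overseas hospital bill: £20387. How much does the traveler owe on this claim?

The full £1300 deductible is still open; £1300 of this bill applies to it.
The remaining £19087 (= £20387 − £1300) moves to the copay.
Copay on this service: £40.
That puts the traveler's cost at £1300 + £40 = £1340.

£1340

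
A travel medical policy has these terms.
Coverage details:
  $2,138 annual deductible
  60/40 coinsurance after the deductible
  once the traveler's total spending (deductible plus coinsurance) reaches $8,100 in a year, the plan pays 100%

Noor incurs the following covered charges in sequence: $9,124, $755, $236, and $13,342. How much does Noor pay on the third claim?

$94.40

Claim 1 — $9,124: $2,138 finishes the deductible; $6,986 goes to coinsurance; 40% of $6,986 = $2,794.40. Traveler owes $4,932.40 (running OOP $4,932.40).
Claim 2 — $755: deductible already satisfied, so traveler's share is 40% × $755 = $302. Traveler pays $302; OOP now $5,234.40.
Claim 3 — $236: deductible met; 40% of $236 = $94.40. Traveler pays $94.40; OOP now $5,328.80.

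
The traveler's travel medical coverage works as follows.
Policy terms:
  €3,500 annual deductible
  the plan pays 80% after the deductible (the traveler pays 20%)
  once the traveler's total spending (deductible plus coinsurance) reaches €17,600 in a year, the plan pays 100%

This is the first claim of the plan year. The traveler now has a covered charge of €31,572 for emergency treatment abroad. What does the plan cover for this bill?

The full €3,500 deductible is still open; €3,500 of this bill applies to it.
That leaves €31,572 − €3,500 = €28,072 for coinsurance.
Coinsurance: €28,072 × 20% = €5,614.40.
So the traveler owes €3,500 + €5,614.40 = €9,114.40 before any cap.
Year-to-date out-of-pocket becomes €0 + €9,114.40 = €9,114.40, still under the €17,600 maximum, so no cap applies.
Insurer pays the balance: €31,572 − €9,114.40 = €22,457.60.

€22,457.60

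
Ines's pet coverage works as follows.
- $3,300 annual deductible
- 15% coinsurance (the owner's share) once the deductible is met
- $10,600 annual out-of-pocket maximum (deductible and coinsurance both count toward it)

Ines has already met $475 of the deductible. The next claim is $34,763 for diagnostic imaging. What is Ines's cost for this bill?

$475 of the $3,300 deductible is already met, leaving $2,825.
The remaining $31,938 (= $34,763 − $2,825) moves to coinsurance.
Owner's 15% share of $31,938 is $4,790.70.
Owner responsibility before any cap: $2,825 + $4,790.70 = $7,615.70.
Total out-of-pocket so far would be $475 + $7,615.70 = $8,090.70, below the $10,600 cap — no reduction.

$7,615.70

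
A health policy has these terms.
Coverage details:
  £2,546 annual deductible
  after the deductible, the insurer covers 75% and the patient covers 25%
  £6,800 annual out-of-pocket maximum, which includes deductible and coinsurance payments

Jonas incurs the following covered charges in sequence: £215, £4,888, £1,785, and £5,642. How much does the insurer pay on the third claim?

£1,338.75

#1 (£215): all of it applies to the deductible. Cost to patient: £215. OOP to date £215. Plan pays £215 − £215 = £0.
#2 (£4,888): £2,331 to deductible, leaving £2,557; patient's 25% is £639.25. Cost to patient: £2,970.25. OOP to date £3,185.25. Plan pays £4,888 − £2,970.25 = £1,917.75.
#3 (£1,785): deductible already satisfied, so patient's share is 25% × £1,785 = £446.25. Cost to patient: £446.25. OOP to date £3,631.50. Plan pays £1,785 − £446.25 = £1,338.75.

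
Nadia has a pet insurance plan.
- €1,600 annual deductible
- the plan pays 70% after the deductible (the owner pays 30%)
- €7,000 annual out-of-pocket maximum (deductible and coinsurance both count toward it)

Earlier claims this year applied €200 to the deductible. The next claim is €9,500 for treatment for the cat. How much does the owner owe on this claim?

€3,830

€200 of the €1,600 deductible is already met, leaving €1,400.
That leaves €9,500 − €1,400 = €8,100 for coinsurance.
Coinsurance: €8,100 × 30% = €2,430.
So the owner owes €1,400 + €2,430 = €3,830 before any cap.
Total out-of-pocket so far would be €200 + €3,830 = €4,030, below the €7,000 cap — no reduction.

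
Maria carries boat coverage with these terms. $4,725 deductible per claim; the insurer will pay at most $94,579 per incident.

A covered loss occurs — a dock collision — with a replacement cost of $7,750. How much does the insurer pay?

After the deductible, $7,750 − $4,725 = $3,025 remains.
$3,025 is within the $94,579 limit, so the insurer pays $3,025.

$3,025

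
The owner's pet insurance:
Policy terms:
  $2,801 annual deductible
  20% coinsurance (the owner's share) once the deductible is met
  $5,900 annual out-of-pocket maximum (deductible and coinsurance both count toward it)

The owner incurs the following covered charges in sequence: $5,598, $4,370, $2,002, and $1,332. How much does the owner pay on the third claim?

$400.40

Bill 1, $5,598: deductible takes $2,801, $2,797 remains; owner's 20% is $559.40. Owner owes $3,360.40 (running OOP $3,360.40).
Bill 2, $4,370: deductible met; 20% of $4,370 = $874. Cost to owner: $874. OOP to date $4,234.40.
Bill 3, $2,002: deductible already satisfied, so owner's share is 20% × $2,002 = $400.40. Owner pays $400.40; OOP now $4,634.80.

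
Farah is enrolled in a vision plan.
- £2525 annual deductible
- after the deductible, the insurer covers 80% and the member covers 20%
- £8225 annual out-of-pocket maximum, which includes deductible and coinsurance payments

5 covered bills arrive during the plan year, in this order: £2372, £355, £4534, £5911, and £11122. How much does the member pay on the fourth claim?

£1182.20

Bill 1, £2372: entire amount goes to the deductible. Cost to member: £2372. OOP to date £2372.
Bill 2, £355: deductible takes £153, £202 remains; member's 20% is £40.40. Cost to member: £193.40. OOP to date £2565.40.
Bill 3, £4534: 20% coinsurance on £4534 = £906.80. Member owes £906.80 (running OOP £3472.20).
Bill 4, £5911: 20% coinsurance on £5911 = £1182.20. Member owes £1182.20 (running OOP £4654.40).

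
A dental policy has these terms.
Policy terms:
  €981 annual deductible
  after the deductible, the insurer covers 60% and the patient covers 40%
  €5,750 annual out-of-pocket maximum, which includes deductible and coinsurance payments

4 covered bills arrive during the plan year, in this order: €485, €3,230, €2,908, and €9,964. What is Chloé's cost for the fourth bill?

#1 (€485): fully absorbed by the deductible. Cost to patient: €485. OOP to date €485.
#2 (€3,230): deductible takes €496, €2,734 remains; coinsurance €2,734 × 40% = €1,093.60. Patient owes €1,589.60 (running OOP €2,074.60).
#3 (€2,908): deductible met; 40% of €2,908 = €1,163.20. Cost to patient: €1,163.20. OOP to date €3,237.80.
#4 (€9,964): deductible already satisfied, so patient's share is 40% × €9,964 = €3,985.60. That would push OOP to €7,223.40, over the €5,750 cap, so patient pays €5,750 − €3,237.80 = €2,512.20.

€2,512.20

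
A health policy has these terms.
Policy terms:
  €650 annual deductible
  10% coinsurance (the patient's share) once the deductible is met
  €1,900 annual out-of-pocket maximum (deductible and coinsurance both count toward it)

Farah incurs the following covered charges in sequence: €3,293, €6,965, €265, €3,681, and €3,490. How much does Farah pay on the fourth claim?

Claim 1 (€3,293): €650 to deductible, leaving €2,643; 10% of €2,643 = €264.30. Cost to patient: €914.30. OOP to date €914.30.
Claim 2 (€6,965): 10% coinsurance on €6,965 = €696.50. Patient owes €696.50 (running OOP €1,610.80).
Claim 3 (€265): 10% coinsurance on €265 = €26.50. Patient pays €26.50; OOP now €1,637.30.
Claim 4 (€3,681): deductible already satisfied, so patient's share is 10% × €3,681 = €368.10. Adding that to €1,637.30 gives €2,005.40, past the €1,900 cap; patient pays only €1,900 − €1,637.30 = €262.70.

€262.70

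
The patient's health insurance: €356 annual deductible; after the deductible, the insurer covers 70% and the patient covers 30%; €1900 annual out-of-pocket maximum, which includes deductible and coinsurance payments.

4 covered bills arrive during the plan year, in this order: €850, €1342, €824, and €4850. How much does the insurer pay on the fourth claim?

€4104

Claim 1 (€850): deductible takes €356, €494 remains; coinsurance €494 × 30% = €148.20. Patient owes €504.20 (running OOP €504.20). Plan pays €850 − €504.20 = €345.80.
Claim 2 (€1342): 30% coinsurance on €1342 = €402.60. Patient pays €402.60; OOP now €906.80. Plan pays €1342 − €402.60 = €939.40.
Claim 3 (€824): deductible already satisfied, so patient's share is 30% × €824 = €247.20. Patient owes €247.20 (running OOP €1154). Plan pays €824 − €247.20 = €576.80.
Claim 4 (€4850): 30% coinsurance on €4850 = €1455. That would push OOP to €2609, over the €1900 cap, so patient pays €1900 − €1154 = €746. Plan pays €4850 − €746 = €4104.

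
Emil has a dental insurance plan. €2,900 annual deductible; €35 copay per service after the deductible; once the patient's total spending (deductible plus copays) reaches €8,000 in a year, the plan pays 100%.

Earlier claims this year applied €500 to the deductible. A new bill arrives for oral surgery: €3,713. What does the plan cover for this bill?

€500 of the €2,900 deductible is already met, leaving €2,400.
That leaves €3,713 − €2,400 = €1,313 for the copay.
Copay on this service: €35.
So the patient owes €2,400 + €35 = €2,435 before any cap.
Cumulative spending €500 + €2,435 = €2,935 stays under the €8,000 maximum.
The insurer covers the remainder: €3,713 − €2,435 = €1,278.

€1,278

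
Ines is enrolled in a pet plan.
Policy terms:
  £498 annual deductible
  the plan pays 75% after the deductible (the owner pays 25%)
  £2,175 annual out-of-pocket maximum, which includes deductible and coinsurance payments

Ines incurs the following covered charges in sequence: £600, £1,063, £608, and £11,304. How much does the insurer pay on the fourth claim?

#1 (£600): £498 to deductible, leaving £102; coinsurance £102 × 25% = £25.50. Owner owes £523.50 (running OOP £523.50). Insurer: £600 − £523.50 = £76.50.
#2 (£1,063): deductible already satisfied, so owner's share is 25% × £1,063 = £265.75. Owner pays £265.75; OOP now £789.25. Insurer: £1,063 − £265.75 = £797.25.
#3 (£608): 25% coinsurance on £608 = £152. Owner pays £152; OOP now £941.25. Insurer: £608 − £152 = £456.
#4 (£11,304): deductible already satisfied, so owner's share is 25% × £11,304 = £2,826. OOP would hit £3,767.25 > £2,175, so the cap limits the owner to £2,175 − £941.25 = £1,233.75. Insurer: £11,304 − £1,233.75 = £10,070.25.

£10,070.25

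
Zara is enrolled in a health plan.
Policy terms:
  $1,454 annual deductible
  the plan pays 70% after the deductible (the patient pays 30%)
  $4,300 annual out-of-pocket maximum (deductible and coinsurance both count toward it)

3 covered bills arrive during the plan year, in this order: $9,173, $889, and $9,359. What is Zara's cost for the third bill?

Claim 1 — $9,173: $1,454 to deductible, leaving $7,719; coinsurance $7,719 × 30% = $2,315.70. Patient owes $3,769.70 (running OOP $3,769.70).
Claim 2 — $889: deductible already satisfied, so patient's share is 30% × $889 = $266.70. Patient pays $266.70; OOP now $4,036.40.
Claim 3 — $9,359: deductible already satisfied, so patient's share is 30% × $9,359 = $2,807.70. OOP would hit $6,844.10 > $4,300, so the cap limits the patient to $4,300 − $4,036.40 = $263.60.

$263.60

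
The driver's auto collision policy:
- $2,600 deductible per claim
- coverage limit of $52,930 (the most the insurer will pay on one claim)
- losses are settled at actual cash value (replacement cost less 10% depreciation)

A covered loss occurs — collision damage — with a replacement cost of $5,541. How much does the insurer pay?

$2,386.90

At 10% depreciation, ACV = $5,541 − $554.10 = $4,986.90.
After the deductible, $4,986.90 − $2,600 = $2,386.90 remains.
$2,386.90 is within the $52,930 limit, so the insurer pays $2,386.90.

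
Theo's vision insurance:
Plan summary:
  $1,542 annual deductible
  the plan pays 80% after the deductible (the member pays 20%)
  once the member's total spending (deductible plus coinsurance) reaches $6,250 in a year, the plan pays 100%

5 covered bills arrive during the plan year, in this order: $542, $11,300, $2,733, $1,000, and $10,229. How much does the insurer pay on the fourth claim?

Claim 1 — $542: entire amount goes to the deductible. Member pays $542; OOP now $542. Insurer: $542 − $542 = $0.
Claim 2 — $11,300: $1,000 to deductible, leaving $10,300; coinsurance $10,300 × 20% = $2,060. Member pays $3,060; OOP now $3,602. Insurer: $11,300 − $3,060 = $8,240.
Claim 3 — $2,733: deductible already satisfied, so member's share is 20% × $2,733 = $546.60. Cost to member: $546.60. OOP to date $4,148.60. Plan pays $2,733 − $546.60 = $2,186.40.
Claim 4 — $1,000: deductible already satisfied, so member's share is 20% × $1,000 = $200. Member pays $200; OOP now $4,348.60. Plan pays $1,000 − $200 = $800.

$800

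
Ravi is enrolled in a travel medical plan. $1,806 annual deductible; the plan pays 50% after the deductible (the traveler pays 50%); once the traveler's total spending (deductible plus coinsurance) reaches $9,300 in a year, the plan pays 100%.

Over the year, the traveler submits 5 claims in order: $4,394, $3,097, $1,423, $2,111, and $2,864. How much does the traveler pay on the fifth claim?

Bill 1, $4,394: $1,806 to deductible, leaving $2,588; traveler's 50% is $1,294. Traveler pays $3,100; OOP now $3,100.
Bill 2, $3,097: deductible already satisfied, so traveler's share is 50% × $3,097 = $1,548.50. Cost to traveler: $1,548.50. OOP to date $4,648.50.
Bill 3, $1,423: deductible met; 50% of $1,423 = $711.50. Traveler owes $711.50 (running OOP $5,360).
Bill 4, $2,111: 50% coinsurance on $2,111 = $1,055.50. Cost to traveler: $1,055.50. OOP to date $6,415.50.
Bill 5, $2,864: deductible already satisfied, so traveler's share is 50% × $2,864 = $1,432. Traveler pays $1,432; OOP now $7,847.50.

$1,432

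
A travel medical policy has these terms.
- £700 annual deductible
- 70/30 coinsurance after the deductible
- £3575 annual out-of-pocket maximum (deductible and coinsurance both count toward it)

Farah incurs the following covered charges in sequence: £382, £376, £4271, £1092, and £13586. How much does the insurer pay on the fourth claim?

£764.40

Claim 1 (£382): entire amount goes to the deductible. Traveler pays £382; OOP now £382. Insurer: £382 − £382 = £0.
Claim 2 (£376): £318 to deductible, leaving £58; coinsurance £58 × 30% = £17.40. Cost to traveler: £335.40. OOP to date £717.40. Insurer: £376 − £335.40 = £40.60.
Claim 3 (£4271): 30% coinsurance on £4271 = £1281.30. Traveler owes £1281.30 (running OOP £1998.70). Plan pays £4271 − £1281.30 = £2989.70.
Claim 4 (£1092): deductible already satisfied, so traveler's share is 30% × £1092 = £327.60. Traveler pays £327.60; OOP now £2326.30. Plan pays £1092 − £327.60 = £764.40.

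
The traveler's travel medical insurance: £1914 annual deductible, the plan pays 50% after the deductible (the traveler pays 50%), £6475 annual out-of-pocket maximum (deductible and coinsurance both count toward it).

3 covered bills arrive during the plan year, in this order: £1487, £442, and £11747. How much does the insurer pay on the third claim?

Claim 1 — £1487: fully absorbed by the deductible. Traveler pays £1487; OOP now £1487. Plan pays £1487 − £1487 = £0.
Claim 2 — £442: £427 to deductible, leaving £15; traveler's 50% is £7.50. Traveler pays £434.50; OOP now £1921.50. Plan pays £442 − £434.50 = £7.50.
Claim 3 — £11747: deductible met; 50% of £11747 = £5873.50. OOP would hit £7795 > £6475, so the cap limits the traveler to £6475 − £1921.50 = £4553.50. Insurer: £11747 − £4553.50 = £7193.50.

£7193.50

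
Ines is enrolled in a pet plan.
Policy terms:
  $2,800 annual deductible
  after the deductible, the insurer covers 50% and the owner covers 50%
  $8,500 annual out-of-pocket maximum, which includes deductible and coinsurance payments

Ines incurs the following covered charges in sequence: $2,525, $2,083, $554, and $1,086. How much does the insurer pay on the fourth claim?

$543

Bill 1, $2,525: fully absorbed by the deductible. Owner pays $2,525; OOP now $2,525. Insurer: $2,525 − $2,525 = $0.
Bill 2, $2,083: $275 finishes the deductible; $1,808 goes to coinsurance; 50% of $1,808 = $904. Cost to owner: $1,179. OOP to date $3,704. Insurer: $2,083 − $1,179 = $904.
Bill 3, $554: deductible already satisfied, so owner's share is 50% × $554 = $277. Cost to owner: $277. OOP to date $3,981. Insurer: $554 − $277 = $277.
Bill 4, $1,086: deductible met; 50% of $1,086 = $543. Cost to owner: $543. OOP to date $4,524. Insurer: $1,086 − $543 = $543.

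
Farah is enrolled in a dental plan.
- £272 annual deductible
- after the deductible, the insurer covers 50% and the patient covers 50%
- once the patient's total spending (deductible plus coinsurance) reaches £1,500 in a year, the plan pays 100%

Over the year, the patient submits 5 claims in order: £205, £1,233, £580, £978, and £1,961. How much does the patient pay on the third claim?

Claim 1 (£205): fully absorbed by the deductible. Patient owes £205 (running OOP £205).
Claim 2 (£1,233): £67 finishes the deductible; £1,166 goes to coinsurance; patient's 50% is £583. Patient pays £650; OOP now £855.
Claim 3 (£580): deductible already satisfied, so patient's share is 50% × £580 = £290. Patient owes £290 (running OOP £1,145).

£290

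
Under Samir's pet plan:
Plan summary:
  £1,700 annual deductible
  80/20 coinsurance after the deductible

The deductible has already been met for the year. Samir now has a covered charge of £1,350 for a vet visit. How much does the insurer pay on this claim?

The deductible is already satisfied, so the full bill goes to coinsurance.
Coinsurance: £1,350 × 20% = £270.
The insurer covers the remainder: £1,350 − £270 = £1,080.

£1,080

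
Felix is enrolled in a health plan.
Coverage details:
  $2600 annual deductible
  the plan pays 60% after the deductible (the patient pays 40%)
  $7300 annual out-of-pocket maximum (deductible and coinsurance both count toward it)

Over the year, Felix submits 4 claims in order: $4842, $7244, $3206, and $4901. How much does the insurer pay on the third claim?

Claim 1 — $4842: $2600 to deductible, leaving $2242; patient's 40% is $896.80. Cost to patient: $3496.80. OOP to date $3496.80. Plan pays $4842 − $3496.80 = $1345.20.
Claim 2 — $7244: 40% coinsurance on $7244 = $2897.60. Patient pays $2897.60; OOP now $6394.40. Plan pays $7244 − $2897.60 = $4346.40.
Claim 3 — $3206: deductible already satisfied, so patient's share is 40% × $3206 = $1282.40. That would push OOP to $7676.80, over the $7300 cap, so patient pays $7300 − $6394.40 = $905.60. Plan pays $3206 − $905.60 = $2300.40.

$2300.40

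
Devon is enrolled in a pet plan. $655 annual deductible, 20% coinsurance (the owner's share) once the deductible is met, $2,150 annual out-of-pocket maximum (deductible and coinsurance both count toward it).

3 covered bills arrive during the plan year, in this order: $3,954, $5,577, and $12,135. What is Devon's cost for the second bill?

Claim 1 ($3,954): $655 to deductible, leaving $3,299; 20% of $3,299 = $659.80. Owner pays $1,314.80; OOP now $1,314.80.
Claim 2 ($5,577): deductible met; 20% of $5,577 = $1,115.40. Adding that to $1,314.80 gives $2,430.20, past the $2,150 cap; owner pays only $2,150 − $1,314.80 = $835.20.

$835.20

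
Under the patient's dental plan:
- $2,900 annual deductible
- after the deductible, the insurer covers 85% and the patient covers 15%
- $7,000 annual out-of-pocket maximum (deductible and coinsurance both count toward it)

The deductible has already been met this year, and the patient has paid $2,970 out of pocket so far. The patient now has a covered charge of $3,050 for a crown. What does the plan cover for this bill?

The deductible is already satisfied, so the full bill goes to coinsurance.
15% of $3,050 = $457.50 falls to the patient.
Year-to-date out-of-pocket becomes $2,970 + $457.50 = $3,427.50, still under the $7,000 maximum, so no cap applies.
The insurer covers the remainder: $3,050 − $457.50 = $2,592.50.

$2,592.50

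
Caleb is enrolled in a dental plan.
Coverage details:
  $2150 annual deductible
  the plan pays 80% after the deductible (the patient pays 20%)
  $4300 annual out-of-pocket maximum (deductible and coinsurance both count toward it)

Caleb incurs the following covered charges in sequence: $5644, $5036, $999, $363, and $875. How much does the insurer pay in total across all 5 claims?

$8617

#1 ($5644): $2150 finishes the deductible; $3494 goes to coinsurance; 20% of $3494 = $698.80. Patient owes $2848.80 (running OOP $2848.80). Insurer: $5644 − $2848.80 = $2795.20.
#2 ($5036): deductible already satisfied, so patient's share is 20% × $5036 = $1007.20. Cost to patient: $1007.20. OOP to date $3856. Plan pays $5036 − $1007.20 = $4028.80.
#3 ($999): deductible met; 20% of $999 = $199.80. Patient pays $199.80; OOP now $4055.80. Plan pays $999 − $199.80 = $799.20.
#4 ($363): deductible met; 20% of $363 = $72.60. Patient owes $72.60 (running OOP $4128.40). Plan pays $363 − $72.60 = $290.40.
#5 ($875): deductible met; 20% of $875 = $175. OOP would hit $4303.40 > $4300, so the cap limits the patient to $4300 − $4128.40 = $171.60. Insurer: $875 − $171.60 = $703.40.
Insurer total: $2795.20 + $4028.80 + $799.20 + $290.40 + $703.40 = $8617.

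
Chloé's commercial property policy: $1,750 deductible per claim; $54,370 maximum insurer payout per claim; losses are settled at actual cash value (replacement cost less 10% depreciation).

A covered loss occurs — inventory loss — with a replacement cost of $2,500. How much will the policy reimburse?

Actual cash value after 10% depreciation: $2,500 × 90% = $2,250.
Less the $1,750 deductible: $2,250 − $1,750 = $500.
That's under the $54,370 cap, so the insurer reimburses the full $500.

$500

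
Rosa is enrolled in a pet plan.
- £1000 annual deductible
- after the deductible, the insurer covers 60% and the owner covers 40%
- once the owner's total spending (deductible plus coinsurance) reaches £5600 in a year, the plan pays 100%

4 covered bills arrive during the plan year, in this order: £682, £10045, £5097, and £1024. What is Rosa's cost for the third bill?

£709.20

Bill 1, £682: fully absorbed by the deductible. Owner owes £682 (running OOP £682).
Bill 2, £10045: £318 to deductible, leaving £9727; coinsurance £9727 × 40% = £3890.80. Owner pays £4208.80; OOP now £4890.80.
Bill 3, £5097: 40% coinsurance on £5097 = £2038.80. That would push OOP to £6929.60, over the £5600 cap, so owner pays £5600 − £4890.80 = £709.20.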